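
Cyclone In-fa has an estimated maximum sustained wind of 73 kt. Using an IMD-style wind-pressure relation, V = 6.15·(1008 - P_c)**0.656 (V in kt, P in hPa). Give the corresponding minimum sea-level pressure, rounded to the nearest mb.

965 mb

ΔP = (V / 6.15)^(1/0.656) = (73/6.15)^1.524.
73/6.15 = 11.870; 11.870^1.524 ≈ 43.44 mb.
P_c = 1008 − 43.44 = 964.56 ≈ 965 mb.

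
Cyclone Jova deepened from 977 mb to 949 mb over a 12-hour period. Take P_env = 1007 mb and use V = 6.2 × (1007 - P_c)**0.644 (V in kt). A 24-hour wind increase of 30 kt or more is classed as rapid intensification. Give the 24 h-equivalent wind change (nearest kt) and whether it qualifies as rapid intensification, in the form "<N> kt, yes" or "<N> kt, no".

59 kt, yes

V₁: ΔP = 30, V ≈ 6.2 × 30^0.644 ≈ 55.42 kt.
V₂: ΔP = 58, V ≈ 6.2 × 58^0.644 ≈ 84.73 kt.
ΔV over 12 h = 29.31 kt → 24 h equivalent = 29.31 × 24/12 ≈ 58.62 kt.
59 kt ≥ 30 kt ⇒ rapid intensification.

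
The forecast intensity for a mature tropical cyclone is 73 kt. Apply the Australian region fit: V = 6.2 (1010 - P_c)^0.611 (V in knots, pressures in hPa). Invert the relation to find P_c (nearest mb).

953 mb

ΔP = (V / 6.2)^(1/0.611) = (73/6.2)^1.637.
73/6.2 = 11.774; 11.774^1.637 ≈ 56.59 mb.
P_c = 1010 − 56.59 = 953.41 ≈ 953 mb.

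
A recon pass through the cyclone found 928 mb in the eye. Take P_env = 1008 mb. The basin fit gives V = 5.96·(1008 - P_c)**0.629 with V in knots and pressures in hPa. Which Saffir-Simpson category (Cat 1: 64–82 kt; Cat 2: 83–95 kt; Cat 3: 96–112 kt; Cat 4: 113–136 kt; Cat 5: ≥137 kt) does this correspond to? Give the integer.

ΔP = 1008 − 928 = 80 mb.
V ≈ 5.96 × 80^0.629 = 5.96 × 15.74 ≈ 94 kt.
94 kt falls in the Category 2 band.

2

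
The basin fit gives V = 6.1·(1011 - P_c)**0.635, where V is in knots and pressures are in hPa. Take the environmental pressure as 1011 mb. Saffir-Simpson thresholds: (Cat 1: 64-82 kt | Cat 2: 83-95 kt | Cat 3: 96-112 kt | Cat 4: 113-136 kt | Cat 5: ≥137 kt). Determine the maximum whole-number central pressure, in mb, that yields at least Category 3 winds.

934 mb

Category 3 begins at V = 96 kt.
Required ΔP = (96/6.1)^(1/0.635) = 15.738^1.575 ≈ 76.73 mb.
P_c ≤ 1011 − 76.73 = 934.27, so the highest integer P_c is 934 mb.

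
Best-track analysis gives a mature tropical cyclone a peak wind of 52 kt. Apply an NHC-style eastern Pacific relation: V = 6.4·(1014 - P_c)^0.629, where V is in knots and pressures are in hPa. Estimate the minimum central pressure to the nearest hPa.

ΔP = (V / 6.4)^(1/0.629) = (52/6.4)^1.590.
52/6.4 = 8.125; 8.125^1.590 ≈ 27.96 hPa.
P_c = 1014 − 27.96 = 986.04 ≈ 986 hPa.

986 hPa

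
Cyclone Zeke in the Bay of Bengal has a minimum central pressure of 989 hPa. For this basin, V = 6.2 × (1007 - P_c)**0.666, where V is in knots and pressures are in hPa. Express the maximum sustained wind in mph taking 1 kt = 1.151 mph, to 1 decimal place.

48.9 mph

ΔP = 1007 − 989 = 18 hPa.
V ≈ 6.2 × 18^0.666 = 6.2 × 6.855 ≈ 42.501 kt.
42.501 × 1.151 ≈ 48.92 mph → 48.9 mph.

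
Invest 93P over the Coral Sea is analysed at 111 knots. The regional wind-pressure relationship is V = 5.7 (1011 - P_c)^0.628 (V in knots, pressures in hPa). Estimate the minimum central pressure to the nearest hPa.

ΔP = (V / 5.7)^(1/0.628) = (111/5.7)^1.592.
111/5.7 = 19.474; 19.474^1.592 ≈ 113.05 hPa.
P_c = 1011 − 113.05 = 897.95 ≈ 898 hPa.

898 hPa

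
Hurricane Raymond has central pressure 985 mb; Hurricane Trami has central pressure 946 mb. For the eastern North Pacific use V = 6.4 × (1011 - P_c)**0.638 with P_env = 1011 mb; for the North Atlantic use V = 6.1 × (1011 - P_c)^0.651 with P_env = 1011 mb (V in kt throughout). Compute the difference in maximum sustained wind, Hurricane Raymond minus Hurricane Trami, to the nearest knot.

Hurricane Raymond: ΔP = 26; V ≈ 6.4 × 26^0.638 ≈ 51.16 kt.
Hurricane Trami: ΔP = 65; V ≈ 6.1 × 65^0.651 ≈ 92.37 kt.
Difference ≈ 51.16 − 92.37 = -41.21 → -41 kt.

-41 kt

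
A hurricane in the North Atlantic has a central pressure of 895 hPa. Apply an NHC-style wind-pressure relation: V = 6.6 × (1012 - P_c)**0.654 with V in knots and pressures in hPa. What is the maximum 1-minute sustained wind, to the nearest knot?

ΔP = 1012 − 895 = 117 hPa.
117^0.654 ≈ 22.521.
V ≈ 6.6 × 22.521 ≈ 148.6 kt.

149 kt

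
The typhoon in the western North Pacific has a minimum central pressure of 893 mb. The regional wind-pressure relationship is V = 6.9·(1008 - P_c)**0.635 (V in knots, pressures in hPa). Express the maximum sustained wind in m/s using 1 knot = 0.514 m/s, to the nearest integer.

ΔP = 1008 − 893 = 115 mb.
V ≈ 6.9 × 115^0.635 = 6.9 × 20.349 ≈ 140.408 kt.
140.408 × 0.514 ≈ 72.17 m/s → 72 m/s.

72 m/s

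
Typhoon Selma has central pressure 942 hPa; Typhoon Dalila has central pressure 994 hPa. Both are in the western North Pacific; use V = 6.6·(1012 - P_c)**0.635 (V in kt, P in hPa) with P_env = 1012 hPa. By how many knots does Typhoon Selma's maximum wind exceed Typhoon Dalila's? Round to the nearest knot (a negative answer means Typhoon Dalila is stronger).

57 kt

Typhoon Selma: ΔP = 70; V ≈ 6.6 × 70^0.635 ≈ 97.99 kt.
Typhoon Dalila: ΔP = 18; V ≈ 6.6 × 18^0.635 ≈ 41.37 kt.
Difference ≈ 97.99 − 41.37 = 56.62 → 57 kt.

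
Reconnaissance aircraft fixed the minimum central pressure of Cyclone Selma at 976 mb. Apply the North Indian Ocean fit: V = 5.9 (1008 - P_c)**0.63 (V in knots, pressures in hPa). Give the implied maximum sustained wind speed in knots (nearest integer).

52 kt

ΔP = 1008 − 976 = 32 mb.
32^0.63 ≈ 8.877.
V ≈ 5.9 × 8.877 ≈ 52.4 kt.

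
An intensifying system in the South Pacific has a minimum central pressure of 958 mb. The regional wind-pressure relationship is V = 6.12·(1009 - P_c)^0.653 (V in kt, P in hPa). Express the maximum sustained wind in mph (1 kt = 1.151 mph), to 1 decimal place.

91.8 mph

ΔP = 1009 − 958 = 51 mb.
V ≈ 6.12 × 51^0.653 = 6.12 × 13.033 ≈ 79.762 kt.
79.762 × 1.151 ≈ 91.81 mph → 91.8 mph.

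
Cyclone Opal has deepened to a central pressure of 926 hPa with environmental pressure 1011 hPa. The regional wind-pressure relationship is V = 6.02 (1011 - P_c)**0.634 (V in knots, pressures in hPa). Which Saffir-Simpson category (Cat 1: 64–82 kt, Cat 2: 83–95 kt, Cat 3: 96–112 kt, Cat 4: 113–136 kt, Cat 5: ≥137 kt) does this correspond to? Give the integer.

3

ΔP = 1011 − 926 = 85 hPa.
V ≈ 6.02 × 85^0.634 = 6.02 × 16.72 ≈ 101 kt.
101 kt falls in the Category 3 band.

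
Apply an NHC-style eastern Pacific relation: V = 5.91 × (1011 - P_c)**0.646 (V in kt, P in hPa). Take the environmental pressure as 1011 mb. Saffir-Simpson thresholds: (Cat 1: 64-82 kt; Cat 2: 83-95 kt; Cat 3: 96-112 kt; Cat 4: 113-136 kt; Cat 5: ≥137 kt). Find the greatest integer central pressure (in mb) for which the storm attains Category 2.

Category 2 begins at V = 83 kt.
Required ΔP = (83/5.91)^(1/0.646) = 14.044^1.548 ≈ 59.74 mb.
P_c ≤ 1011 − 59.74 = 951.26, so the highest integer P_c is 951 mb.

951 mb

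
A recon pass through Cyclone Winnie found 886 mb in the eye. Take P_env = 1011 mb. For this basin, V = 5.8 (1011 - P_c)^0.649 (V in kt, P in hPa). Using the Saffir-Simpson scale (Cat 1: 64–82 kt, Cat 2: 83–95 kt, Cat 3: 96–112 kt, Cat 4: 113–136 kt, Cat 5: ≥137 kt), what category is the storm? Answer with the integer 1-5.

ΔP = 1011 − 886 = 125 mb.
V ≈ 5.8 × 125^0.649 = 5.8 × 22.96 ≈ 133 kt.
133 kt falls in the Category 4 band.

4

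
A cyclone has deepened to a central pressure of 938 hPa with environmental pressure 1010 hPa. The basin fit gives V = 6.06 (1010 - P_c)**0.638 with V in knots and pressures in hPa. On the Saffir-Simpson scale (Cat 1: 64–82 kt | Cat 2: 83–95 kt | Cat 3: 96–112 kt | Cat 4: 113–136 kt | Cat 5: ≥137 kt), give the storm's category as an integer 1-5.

2

ΔP = 1010 − 938 = 72 hPa.
V ≈ 6.06 × 72^0.638 = 6.06 × 15.31 ≈ 93 kt.
93 kt falls in the Category 2 band.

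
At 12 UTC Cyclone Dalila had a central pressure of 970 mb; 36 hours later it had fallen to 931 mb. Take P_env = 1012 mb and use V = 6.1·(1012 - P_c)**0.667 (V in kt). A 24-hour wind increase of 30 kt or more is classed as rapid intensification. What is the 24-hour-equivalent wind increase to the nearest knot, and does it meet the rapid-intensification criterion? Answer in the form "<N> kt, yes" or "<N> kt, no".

27 kt, no

V₁: ΔP = 42, V ≈ 6.1 × 42^0.667 ≈ 73.80 kt.
V₂: ΔP = 81, V ≈ 6.1 × 81^0.667 ≈ 114.36 kt.
ΔV over 36 h = 40.56 kt → 24 h equivalent = 40.56 × 24/36 ≈ 27.04 kt.
27 kt < 30 kt ⇒ not rapid intensification.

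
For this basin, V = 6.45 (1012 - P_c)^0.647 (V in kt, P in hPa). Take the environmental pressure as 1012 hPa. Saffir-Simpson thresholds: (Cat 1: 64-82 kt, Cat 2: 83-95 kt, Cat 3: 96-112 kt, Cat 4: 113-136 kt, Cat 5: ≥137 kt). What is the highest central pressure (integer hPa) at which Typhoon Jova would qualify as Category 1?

977 hPa

Category 1 begins at V = 64 kt.
Required ΔP = (64/6.45)^(1/0.647) = 9.922^1.546 ≈ 34.70 hPa.
P_c ≤ 1012 − 34.70 = 977.30, so the highest integer P_c is 977 hPa.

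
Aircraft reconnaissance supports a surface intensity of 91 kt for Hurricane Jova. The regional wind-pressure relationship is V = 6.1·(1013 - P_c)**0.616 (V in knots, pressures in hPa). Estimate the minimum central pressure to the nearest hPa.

933 hPa

ΔP = (V / 6.1)^(1/0.616) = (91/6.1)^1.623.
91/6.1 = 14.918; 14.918^1.623 ≈ 80.42 hPa.
P_c = 1013 − 80.42 = 932.58 ≈ 933 hPa.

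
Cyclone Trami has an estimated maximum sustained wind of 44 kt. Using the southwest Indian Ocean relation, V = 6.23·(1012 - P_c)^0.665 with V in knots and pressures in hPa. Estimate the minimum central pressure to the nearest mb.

ΔP = (V / 6.23)^(1/0.665) = (44/6.23)^1.504.
44/6.23 = 7.063; 7.063^1.504 ≈ 18.91 mb.
P_c = 1012 − 18.91 = 993.09 ≈ 993 mb.

993 mb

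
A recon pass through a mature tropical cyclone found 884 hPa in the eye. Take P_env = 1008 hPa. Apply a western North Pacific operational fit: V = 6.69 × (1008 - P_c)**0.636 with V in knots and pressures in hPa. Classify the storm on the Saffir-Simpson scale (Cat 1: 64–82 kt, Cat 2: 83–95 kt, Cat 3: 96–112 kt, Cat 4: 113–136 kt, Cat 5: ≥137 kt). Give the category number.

5

ΔP = 1008 − 884 = 124 hPa.
V ≈ 6.69 × 124^0.636 = 6.69 × 21.45 ≈ 143 kt.
143 kt falls in the Category 5 band.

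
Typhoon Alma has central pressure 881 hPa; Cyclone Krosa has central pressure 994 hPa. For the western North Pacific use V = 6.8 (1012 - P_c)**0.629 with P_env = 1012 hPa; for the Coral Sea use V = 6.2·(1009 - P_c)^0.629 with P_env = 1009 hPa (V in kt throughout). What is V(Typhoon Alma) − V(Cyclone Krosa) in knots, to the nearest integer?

112 kt

Typhoon Alma: ΔP = 131; V ≈ 6.8 × 131^0.629 ≈ 145.97 kt.
Cyclone Krosa: ΔP = 15; V ≈ 6.2 × 15^0.629 ≈ 34.05 kt.
Difference ≈ 145.97 − 34.05 = 111.92 → 112 kt.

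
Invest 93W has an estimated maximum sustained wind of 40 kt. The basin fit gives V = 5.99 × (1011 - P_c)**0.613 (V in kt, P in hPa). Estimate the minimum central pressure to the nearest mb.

989 mb

ΔP = (V / 5.99)^(1/0.613) = (40/5.99)^1.631.
40/5.99 = 6.678; 6.678^1.631 ≈ 22.14 mb.
P_c = 1011 − 22.14 = 988.86 ≈ 989 mb.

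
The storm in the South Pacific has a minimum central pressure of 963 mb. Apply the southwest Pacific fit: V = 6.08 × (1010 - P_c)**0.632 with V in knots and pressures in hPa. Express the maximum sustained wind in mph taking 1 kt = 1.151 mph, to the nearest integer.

ΔP = 1010 − 963 = 47 mb.
V ≈ 6.08 × 47^0.632 = 6.08 × 11.396 ≈ 69.290 kt.
69.290 × 1.151 ≈ 79.75 mph → 80 mph.

80 mph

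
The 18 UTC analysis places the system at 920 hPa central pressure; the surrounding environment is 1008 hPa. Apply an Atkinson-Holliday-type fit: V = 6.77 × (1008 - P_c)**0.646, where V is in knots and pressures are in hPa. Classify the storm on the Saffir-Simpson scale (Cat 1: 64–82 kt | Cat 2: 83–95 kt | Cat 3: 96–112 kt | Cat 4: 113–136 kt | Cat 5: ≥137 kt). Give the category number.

ΔP = 1008 − 920 = 88 hPa.
V ≈ 6.77 × 88^0.646 = 6.77 × 18.04 ≈ 122 kt.
122 kt falls in the Category 4 band.

4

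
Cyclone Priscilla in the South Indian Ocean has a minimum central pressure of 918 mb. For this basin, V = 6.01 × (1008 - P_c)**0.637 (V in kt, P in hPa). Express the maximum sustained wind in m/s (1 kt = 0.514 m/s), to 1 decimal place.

ΔP = 1008 − 918 = 90 mb.
V ≈ 6.01 × 90^0.637 = 6.01 × 17.573 ≈ 105.615 kt.
105.615 × 0.514 ≈ 54.29 m/s → 54.3 m/s.

54.3 m/s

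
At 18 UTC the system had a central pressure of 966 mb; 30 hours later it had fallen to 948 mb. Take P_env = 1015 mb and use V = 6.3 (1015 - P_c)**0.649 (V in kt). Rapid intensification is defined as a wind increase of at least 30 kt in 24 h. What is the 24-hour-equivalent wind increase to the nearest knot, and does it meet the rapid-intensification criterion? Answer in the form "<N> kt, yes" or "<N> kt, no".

V₁: ΔP = 49, V ≈ 6.3 × 49^0.649 ≈ 78.75 kt.
V₂: ΔP = 67, V ≈ 6.3 × 67^0.649 ≈ 96.49 kt.
ΔV over 30 h = 17.74 kt → 24 h equivalent = 17.74 × 24/30 ≈ 14.19 kt.
14 kt < 30 kt ⇒ not rapid intensification.

14 kt, no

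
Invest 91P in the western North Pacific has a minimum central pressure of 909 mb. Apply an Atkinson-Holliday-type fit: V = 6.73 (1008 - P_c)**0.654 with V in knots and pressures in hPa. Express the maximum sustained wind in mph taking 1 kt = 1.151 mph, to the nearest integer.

156 mph

ΔP = 1008 − 909 = 99 mb.
V ≈ 6.73 × 99^0.654 = 6.73 × 20.190 ≈ 135.882 kt.
135.882 × 1.151 ≈ 156.40 mph → 156 mph.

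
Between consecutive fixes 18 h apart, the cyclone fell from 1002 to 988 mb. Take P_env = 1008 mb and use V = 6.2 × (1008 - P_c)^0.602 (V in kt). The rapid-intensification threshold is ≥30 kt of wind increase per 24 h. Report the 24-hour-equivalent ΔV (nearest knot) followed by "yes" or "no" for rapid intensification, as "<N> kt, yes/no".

26 kt, no

V₁: ΔP = 6, V ≈ 6.2 × 6^0.602 ≈ 18.23 kt.
V₂: ΔP = 20, V ≈ 6.2 × 20^0.602 ≈ 37.64 kt.
ΔV over 18 h = 19.41 kt → 24 h equivalent = 19.41 × 24/18 ≈ 25.88 kt.
26 kt < 30 kt ⇒ not rapid intensification.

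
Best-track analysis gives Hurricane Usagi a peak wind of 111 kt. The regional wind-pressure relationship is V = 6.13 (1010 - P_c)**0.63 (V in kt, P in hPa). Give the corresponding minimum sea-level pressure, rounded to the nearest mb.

ΔP = (V / 6.13)^(1/0.63) = (111/6.13)^1.587.
111/6.13 = 18.108; 18.108^1.587 ≈ 99.22 mb.
P_c = 1010 − 99.22 = 910.78 ≈ 911 mb.

911 mb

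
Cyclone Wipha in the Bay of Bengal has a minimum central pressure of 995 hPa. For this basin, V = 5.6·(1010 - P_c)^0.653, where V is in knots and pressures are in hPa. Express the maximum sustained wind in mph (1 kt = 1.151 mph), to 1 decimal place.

ΔP = 1010 − 995 = 15 hPa.
V ≈ 5.6 × 15^0.653 = 5.6 × 5.861 ≈ 32.823 kt.
32.823 × 1.151 ≈ 37.78 mph → 37.8 mph.

37.8 mph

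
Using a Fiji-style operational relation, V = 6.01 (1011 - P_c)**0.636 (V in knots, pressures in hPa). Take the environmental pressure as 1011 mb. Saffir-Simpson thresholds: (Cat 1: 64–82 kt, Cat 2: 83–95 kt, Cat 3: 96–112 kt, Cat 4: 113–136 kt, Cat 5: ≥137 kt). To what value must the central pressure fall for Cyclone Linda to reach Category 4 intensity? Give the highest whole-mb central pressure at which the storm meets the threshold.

910 mb

Category 4 begins at V = 113 kt.
Required ΔP = (113/6.01)^(1/0.636) = 18.802^1.572 ≈ 100.80 mb.
P_c ≤ 1011 − 100.80 = 910.20, so the highest integer P_c is 910 mb.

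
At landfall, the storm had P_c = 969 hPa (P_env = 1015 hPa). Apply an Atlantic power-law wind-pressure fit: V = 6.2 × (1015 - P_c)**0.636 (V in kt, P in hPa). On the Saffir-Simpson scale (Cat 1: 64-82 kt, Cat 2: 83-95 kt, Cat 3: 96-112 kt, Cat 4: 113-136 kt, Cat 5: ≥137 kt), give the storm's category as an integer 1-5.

1

ΔP = 1015 − 969 = 46 hPa.
V ≈ 6.2 × 46^0.636 = 6.2 × 11.42 ≈ 71 kt.
71 kt falls in the Category 1 band.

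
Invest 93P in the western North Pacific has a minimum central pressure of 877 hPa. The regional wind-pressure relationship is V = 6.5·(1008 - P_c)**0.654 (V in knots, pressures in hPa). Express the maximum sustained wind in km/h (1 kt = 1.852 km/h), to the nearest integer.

292 km/h

ΔP = 1008 − 877 = 131 hPa.
V ≈ 6.5 × 131^0.654 = 6.5 × 24.249 ≈ 157.619 kt.
157.619 × 1.852 ≈ 291.91 km/h → 292 km/h.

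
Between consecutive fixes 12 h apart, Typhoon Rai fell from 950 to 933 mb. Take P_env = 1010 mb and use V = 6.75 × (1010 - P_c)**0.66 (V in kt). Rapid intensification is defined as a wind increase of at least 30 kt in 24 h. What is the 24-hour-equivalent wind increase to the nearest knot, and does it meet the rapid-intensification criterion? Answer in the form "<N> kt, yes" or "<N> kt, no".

36 kt, yes

V₁: ΔP = 60, V ≈ 6.75 × 60^0.66 ≈ 100.67 kt.
V₂: ΔP = 77, V ≈ 6.75 × 77^0.66 ≈ 118.68 kt.
ΔV over 12 h = 18.01 kt → 24 h equivalent = 18.01 × 24/12 ≈ 36.02 kt.
36 kt ≥ 30 kt ⇒ rapid intensification.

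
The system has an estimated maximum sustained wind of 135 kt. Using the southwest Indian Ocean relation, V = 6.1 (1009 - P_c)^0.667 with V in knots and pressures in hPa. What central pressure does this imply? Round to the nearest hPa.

ΔP = (V / 6.1)^(1/0.667) = (135/6.1)^1.499.
135/6.1 = 22.131; 22.131^1.499 ≈ 103.87 hPa.
P_c = 1009 − 103.87 = 905.13 ≈ 905 hPa.

905 hPa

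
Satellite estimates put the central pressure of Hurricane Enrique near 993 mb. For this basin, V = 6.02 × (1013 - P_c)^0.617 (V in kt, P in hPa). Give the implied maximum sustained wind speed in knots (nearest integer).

ΔP = 1013 − 993 = 20 mb.
20^0.617 ≈ 6.349.
V ≈ 6.02 × 6.349 ≈ 38.2 kt.

38 kt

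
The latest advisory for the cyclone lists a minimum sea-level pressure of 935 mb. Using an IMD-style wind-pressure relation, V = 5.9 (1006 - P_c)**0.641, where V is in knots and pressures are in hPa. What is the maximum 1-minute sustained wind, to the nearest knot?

ΔP = 1006 − 935 = 71 mb.
71^0.641 ≈ 15.369.
V ≈ 5.9 × 15.369 ≈ 90.7 kt.

91 kt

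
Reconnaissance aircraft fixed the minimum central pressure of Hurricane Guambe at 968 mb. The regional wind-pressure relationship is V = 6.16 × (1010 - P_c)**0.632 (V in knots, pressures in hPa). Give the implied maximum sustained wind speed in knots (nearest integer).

ΔP = 1010 − 968 = 42 mb.
42^0.632 ≈ 10.614.
V ≈ 6.16 × 10.614 ≈ 65.4 kt.

65 kt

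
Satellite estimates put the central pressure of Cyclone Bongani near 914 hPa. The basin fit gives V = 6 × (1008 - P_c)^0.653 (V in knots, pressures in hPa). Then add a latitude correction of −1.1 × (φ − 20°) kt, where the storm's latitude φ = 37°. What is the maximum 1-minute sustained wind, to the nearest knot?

98 kt

ΔP = 1008 − 914 = 94 hPa.
94^0.653 ≈ 19.429.
V ≈ 6 × 19.429 ≈ 116.6 kt.
Latitude correction: −1.1 × (37 − 20) = -18.7 kt.
Corrected V ≈ 97.9 kt → 98 kt.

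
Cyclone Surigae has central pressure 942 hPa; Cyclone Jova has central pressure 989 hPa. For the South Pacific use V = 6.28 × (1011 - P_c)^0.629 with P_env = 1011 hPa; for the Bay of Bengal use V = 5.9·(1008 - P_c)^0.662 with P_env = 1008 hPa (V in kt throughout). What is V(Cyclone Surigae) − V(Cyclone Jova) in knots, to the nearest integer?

Cyclone Surigae: ΔP = 69; V ≈ 6.28 × 69^0.629 ≈ 90.07 kt.
Cyclone Jova: ΔP = 19; V ≈ 5.9 × 19^0.662 ≈ 41.44 kt.
Difference ≈ 90.07 − 41.44 = 48.63 → 49 kt.

49 kt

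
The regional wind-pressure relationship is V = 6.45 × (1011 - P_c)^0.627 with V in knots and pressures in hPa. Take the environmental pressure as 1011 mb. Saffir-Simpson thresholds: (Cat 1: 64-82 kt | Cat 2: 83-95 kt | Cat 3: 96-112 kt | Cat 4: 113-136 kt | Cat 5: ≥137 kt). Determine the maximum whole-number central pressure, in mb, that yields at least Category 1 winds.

972 mb

Category 1 begins at V = 64 kt.
Required ΔP = (64/6.45)^(1/0.627) = 9.922^1.595 ≈ 38.86 mb.
P_c ≤ 1011 − 38.86 = 972.14, so the highest integer P_c is 972 mb.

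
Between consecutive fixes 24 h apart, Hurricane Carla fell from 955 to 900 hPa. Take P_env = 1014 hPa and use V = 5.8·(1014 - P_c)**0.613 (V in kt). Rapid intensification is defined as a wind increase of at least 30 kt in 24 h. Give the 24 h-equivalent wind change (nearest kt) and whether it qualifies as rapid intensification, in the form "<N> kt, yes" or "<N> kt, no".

V₁: ΔP = 59, V ≈ 5.8 × 59^0.613 ≈ 70.63 kt.
V₂: ΔP = 114, V ≈ 5.8 × 114^0.613 ≈ 105.76 kt.
ΔV over 24 h = 35.13 kt → 24 h equivalent = 35.13 × 24/24 ≈ 35.13 kt.
35 kt ≥ 30 kt ⇒ rapid intensification.

35 kt, yes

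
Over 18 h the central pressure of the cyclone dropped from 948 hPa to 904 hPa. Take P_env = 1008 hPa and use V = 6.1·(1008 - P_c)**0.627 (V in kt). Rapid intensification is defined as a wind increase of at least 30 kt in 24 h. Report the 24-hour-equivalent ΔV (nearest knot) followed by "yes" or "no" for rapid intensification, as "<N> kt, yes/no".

44 kt, yes

V₁: ΔP = 60, V ≈ 6.1 × 60^0.627 ≈ 79.48 kt.
V₂: ΔP = 104, V ≈ 6.1 × 104^0.627 ≈ 112.20 kt.
ΔV over 18 h = 32.72 kt → 24 h equivalent = 32.72 × 24/18 ≈ 43.63 kt.
44 kt ≥ 30 kt ⇒ rapid intensification.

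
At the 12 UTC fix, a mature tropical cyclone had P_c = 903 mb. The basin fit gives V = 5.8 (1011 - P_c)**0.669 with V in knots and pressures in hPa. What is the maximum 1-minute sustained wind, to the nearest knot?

133 kt

ΔP = 1011 − 903 = 108 mb.
108^0.669 ≈ 22.928.
V ≈ 5.8 × 22.928 ≈ 133.0 kt.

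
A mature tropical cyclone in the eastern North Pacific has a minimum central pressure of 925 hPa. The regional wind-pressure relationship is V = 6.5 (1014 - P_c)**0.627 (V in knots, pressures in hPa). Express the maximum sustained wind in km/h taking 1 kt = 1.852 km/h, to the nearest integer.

201 km/h

ΔP = 1014 − 925 = 89 hPa.
V ≈ 6.5 × 89^0.627 = 6.5 × 16.683 ≈ 108.438 kt.
108.438 × 1.852 ≈ 200.83 km/h → 201 km/h.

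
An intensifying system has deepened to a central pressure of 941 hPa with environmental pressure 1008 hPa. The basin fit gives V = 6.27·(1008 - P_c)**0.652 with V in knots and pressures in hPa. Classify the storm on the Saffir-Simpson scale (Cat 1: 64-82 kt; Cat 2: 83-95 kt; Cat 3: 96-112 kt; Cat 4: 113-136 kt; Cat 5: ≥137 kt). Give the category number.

3

ΔP = 1008 − 941 = 67 hPa.
V ≈ 6.27 × 67^0.652 = 6.27 × 15.51 ≈ 97 kt.
97 kt falls in the Category 3 band.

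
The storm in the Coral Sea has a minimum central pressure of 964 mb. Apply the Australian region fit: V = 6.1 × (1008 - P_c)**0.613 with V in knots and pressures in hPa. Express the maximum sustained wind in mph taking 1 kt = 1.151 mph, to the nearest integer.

71 mph

ΔP = 1008 − 964 = 44 mb.
V ≈ 6.1 × 44^0.613 = 6.1 × 10.173 ≈ 62.054 kt.
62.054 × 1.151 ≈ 71.42 mph → 71 mph.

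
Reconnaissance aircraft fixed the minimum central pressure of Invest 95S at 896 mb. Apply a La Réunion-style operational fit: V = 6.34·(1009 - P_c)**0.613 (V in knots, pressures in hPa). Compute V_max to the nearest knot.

ΔP = 1009 − 896 = 113 mb.
113^0.613 ≈ 18.136.
V ≈ 6.34 × 18.136 ≈ 115.0 kt.

115 kt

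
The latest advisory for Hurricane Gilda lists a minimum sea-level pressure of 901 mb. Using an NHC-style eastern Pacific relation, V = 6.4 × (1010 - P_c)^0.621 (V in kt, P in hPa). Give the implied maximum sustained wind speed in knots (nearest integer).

ΔP = 1010 − 901 = 109 mb.
109^0.621 ≈ 18.418.
V ≈ 6.4 × 18.418 ≈ 117.9 kt.

118 kt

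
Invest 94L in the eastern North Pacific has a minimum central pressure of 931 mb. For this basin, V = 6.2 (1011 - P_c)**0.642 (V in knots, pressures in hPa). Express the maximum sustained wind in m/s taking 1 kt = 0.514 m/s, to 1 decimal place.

ΔP = 1011 − 931 = 80 mb.
V ≈ 6.2 × 80^0.642 = 6.2 × 16.664 ≈ 103.318 kt.
103.318 × 0.514 ≈ 53.11 m/s → 53.1 m/s.

53.1 m/s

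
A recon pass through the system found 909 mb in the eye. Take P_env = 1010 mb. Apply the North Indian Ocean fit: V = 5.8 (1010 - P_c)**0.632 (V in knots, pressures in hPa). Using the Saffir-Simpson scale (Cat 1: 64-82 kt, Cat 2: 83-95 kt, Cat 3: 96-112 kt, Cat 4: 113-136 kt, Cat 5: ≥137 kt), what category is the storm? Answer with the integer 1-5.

3

ΔP = 1010 − 909 = 101 mb.
V ≈ 5.8 × 101^0.632 = 5.8 × 18.48 ≈ 107 kt.
107 kt falls in the Category 3 band.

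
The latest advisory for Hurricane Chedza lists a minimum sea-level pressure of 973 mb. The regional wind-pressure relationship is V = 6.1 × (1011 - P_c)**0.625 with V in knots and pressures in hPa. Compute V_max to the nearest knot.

ΔP = 1011 − 973 = 38 mb.
38^0.625 ≈ 9.713.
V ≈ 6.1 × 9.713 ≈ 59.3 kt.

59 kt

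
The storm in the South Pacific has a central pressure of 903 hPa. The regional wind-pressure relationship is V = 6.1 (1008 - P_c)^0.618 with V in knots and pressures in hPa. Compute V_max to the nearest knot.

108 kt

ΔP = 1008 − 903 = 105 hPa.
105^0.618 ≈ 17.746.
V ≈ 6.1 × 17.746 ≈ 108.2 kt.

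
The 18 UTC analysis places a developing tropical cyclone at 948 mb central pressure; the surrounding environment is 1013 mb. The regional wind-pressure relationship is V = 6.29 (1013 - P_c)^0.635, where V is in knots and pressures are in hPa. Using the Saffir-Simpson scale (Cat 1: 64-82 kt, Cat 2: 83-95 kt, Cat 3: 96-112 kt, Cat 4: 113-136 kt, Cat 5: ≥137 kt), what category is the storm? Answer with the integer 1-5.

2

ΔP = 1013 − 948 = 65 mb.
V ≈ 6.29 × 65^0.635 = 6.29 × 14.16 ≈ 89 kt.
89 kt falls in the Category 2 band.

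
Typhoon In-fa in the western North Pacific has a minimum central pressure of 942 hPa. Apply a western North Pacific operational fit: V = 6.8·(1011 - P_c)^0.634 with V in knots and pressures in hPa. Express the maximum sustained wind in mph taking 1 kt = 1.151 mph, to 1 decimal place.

ΔP = 1011 − 942 = 69 hPa.
V ≈ 6.8 × 69^0.634 = 6.8 × 14.650 ≈ 99.618 kt.
99.618 × 1.151 ≈ 114.66 mph → 114.7 mph.

114.7 mph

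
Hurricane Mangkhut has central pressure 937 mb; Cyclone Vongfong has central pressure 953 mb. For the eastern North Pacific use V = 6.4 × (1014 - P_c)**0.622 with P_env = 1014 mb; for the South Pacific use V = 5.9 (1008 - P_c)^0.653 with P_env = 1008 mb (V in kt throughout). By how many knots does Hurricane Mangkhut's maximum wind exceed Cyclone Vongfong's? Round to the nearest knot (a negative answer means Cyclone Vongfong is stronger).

Hurricane Mangkhut: ΔP = 77; V ≈ 6.4 × 77^0.622 ≈ 95.41 kt.
Cyclone Vongfong: ΔP = 55; V ≈ 5.9 × 55^0.653 ≈ 80.78 kt.
Difference ≈ 95.41 − 80.78 = 14.63 → 15 kt.

15 kt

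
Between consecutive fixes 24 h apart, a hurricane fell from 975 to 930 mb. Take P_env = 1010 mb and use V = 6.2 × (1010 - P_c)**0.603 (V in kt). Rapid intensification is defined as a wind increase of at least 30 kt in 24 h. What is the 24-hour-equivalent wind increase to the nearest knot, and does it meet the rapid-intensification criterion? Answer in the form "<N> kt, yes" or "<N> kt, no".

34 kt, yes

V₁: ΔP = 35, V ≈ 6.2 × 35^0.603 ≈ 52.90 kt.
V₂: ΔP = 80, V ≈ 6.2 × 80^0.603 ≈ 87.09 kt.
ΔV over 24 h = 34.19 kt → 24 h equivalent = 34.19 × 24/24 ≈ 34.19 kt.
34 kt ≥ 30 kt ⇒ rapid intensification.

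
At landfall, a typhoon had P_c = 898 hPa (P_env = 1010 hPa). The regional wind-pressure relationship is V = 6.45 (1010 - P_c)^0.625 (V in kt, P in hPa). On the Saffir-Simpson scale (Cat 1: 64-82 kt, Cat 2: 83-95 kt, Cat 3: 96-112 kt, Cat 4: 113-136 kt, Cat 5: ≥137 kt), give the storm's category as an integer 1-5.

ΔP = 1010 − 898 = 112 hPa.
V ≈ 6.45 × 112^0.625 = 6.45 × 19.09 ≈ 123 kt.
123 kt falls in the Category 4 band.

4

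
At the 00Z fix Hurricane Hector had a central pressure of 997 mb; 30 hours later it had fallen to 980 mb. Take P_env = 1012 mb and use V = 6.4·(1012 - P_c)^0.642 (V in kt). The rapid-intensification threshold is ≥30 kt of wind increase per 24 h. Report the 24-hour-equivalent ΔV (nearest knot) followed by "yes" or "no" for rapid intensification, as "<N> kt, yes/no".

V₁: ΔP = 15, V ≈ 6.4 × 15^0.642 ≈ 36.41 kt.
V₂: ΔP = 32, V ≈ 6.4 × 32^0.642 ≈ 59.22 kt.
ΔV over 30 h = 22.81 kt → 24 h equivalent = 22.81 × 24/30 ≈ 18.25 kt.
18 kt < 30 kt ⇒ not rapid intensification.

18 kt, no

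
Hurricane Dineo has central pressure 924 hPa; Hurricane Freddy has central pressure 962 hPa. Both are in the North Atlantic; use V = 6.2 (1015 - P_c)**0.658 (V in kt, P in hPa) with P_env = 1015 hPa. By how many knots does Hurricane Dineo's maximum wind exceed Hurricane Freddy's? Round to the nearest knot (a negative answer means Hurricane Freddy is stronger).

36 kt

Hurricane Dineo: ΔP = 91; V ≈ 6.2 × 91^0.658 ≈ 120.63 kt.
Hurricane Freddy: ΔP = 53; V ≈ 6.2 × 53^0.658 ≈ 84.52 kt.
Difference ≈ 120.63 − 84.52 = 36.11 → 36 kt.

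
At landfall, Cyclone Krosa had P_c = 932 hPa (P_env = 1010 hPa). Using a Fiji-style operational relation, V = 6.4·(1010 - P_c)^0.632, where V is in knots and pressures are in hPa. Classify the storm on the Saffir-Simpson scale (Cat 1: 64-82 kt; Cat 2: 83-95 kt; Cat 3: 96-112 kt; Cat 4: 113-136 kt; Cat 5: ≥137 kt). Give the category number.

ΔP = 1010 − 932 = 78 hPa.
V ≈ 6.4 × 78^0.632 = 6.4 × 15.70 ≈ 100 kt.
100 kt falls in the Category 3 band.

3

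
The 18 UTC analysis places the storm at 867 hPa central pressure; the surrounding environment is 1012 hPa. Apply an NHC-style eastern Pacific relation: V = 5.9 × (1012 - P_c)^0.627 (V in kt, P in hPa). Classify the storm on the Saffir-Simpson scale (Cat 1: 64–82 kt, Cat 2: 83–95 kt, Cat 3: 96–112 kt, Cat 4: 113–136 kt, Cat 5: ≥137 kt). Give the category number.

4

ΔP = 1012 − 867 = 145 hPa.
V ≈ 5.9 × 145^0.627 = 5.9 × 22.66 ≈ 134 kt.
134 kt falls in the Category 4 band.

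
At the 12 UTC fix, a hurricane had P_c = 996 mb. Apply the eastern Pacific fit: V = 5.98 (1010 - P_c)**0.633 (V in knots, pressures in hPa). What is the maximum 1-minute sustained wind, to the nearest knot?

32 kt

ΔP = 1010 − 996 = 14 mb.
14^0.633 ≈ 5.315.
V ≈ 5.98 × 5.315 ≈ 31.8 kt.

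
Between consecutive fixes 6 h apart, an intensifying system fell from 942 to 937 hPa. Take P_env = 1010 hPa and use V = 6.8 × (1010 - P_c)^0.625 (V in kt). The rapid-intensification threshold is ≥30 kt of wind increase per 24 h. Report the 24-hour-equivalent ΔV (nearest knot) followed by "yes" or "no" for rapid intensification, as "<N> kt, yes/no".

V₁: ΔP = 68, V ≈ 6.8 × 68^0.625 ≈ 95.02 kt.
V₂: ΔP = 73, V ≈ 6.8 × 73^0.625 ≈ 99.33 kt.
ΔV over 6 h = 4.31 kt → 24 h equivalent = 4.31 × 24/6 ≈ 17.24 kt.
17 kt < 30 kt ⇒ not rapid intensification.

17 kt, no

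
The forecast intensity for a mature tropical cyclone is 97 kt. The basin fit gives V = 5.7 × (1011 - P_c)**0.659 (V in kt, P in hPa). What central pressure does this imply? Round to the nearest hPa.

ΔP = (V / 5.7)^(1/0.659) = (97/5.7)^1.517.
97/5.7 = 17.018; 17.018^1.517 ≈ 73.76 hPa.
P_c = 1011 − 73.76 = 937.24 ≈ 937 hPa.

937 hPa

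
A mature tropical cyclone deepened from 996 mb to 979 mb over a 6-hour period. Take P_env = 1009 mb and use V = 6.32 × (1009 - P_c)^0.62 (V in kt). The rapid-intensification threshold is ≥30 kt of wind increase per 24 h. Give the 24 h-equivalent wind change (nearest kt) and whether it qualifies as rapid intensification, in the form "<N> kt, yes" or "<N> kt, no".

V₁: ΔP = 13, V ≈ 6.32 × 13^0.62 ≈ 31.00 kt.
V₂: ΔP = 30, V ≈ 6.32 × 30^0.62 ≈ 52.06 kt.
ΔV over 6 h = 21.06 kt → 24 h equivalent = 21.06 × 24/6 ≈ 84.24 kt.
84 kt ≥ 30 kt ⇒ rapid intensification.

84 kt, yes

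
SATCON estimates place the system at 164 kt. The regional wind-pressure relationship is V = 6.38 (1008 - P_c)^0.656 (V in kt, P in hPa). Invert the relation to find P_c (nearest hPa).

ΔP = (V / 6.38)^(1/0.656) = (164/6.38)^1.524.
164/6.38 = 25.705; 25.705^1.524 ≈ 141.07 hPa.
P_c = 1008 − 141.07 = 866.93 ≈ 867 hPa.

867 hPa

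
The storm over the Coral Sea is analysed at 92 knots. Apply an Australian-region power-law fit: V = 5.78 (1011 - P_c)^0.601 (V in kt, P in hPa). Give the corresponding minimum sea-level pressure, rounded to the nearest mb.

911 mb

ΔP = (V / 5.78)^(1/0.601) = (92/5.78)^1.664.
92/5.78 = 15.917; 15.917^1.664 ≈ 99.95 mb.
P_c = 1011 − 99.95 = 911.05 ≈ 911 mb.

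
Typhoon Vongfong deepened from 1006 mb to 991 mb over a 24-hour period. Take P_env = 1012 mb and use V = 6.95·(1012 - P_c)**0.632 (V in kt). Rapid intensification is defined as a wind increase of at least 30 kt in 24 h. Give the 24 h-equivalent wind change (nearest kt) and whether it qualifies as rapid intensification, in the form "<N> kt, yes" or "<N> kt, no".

26 kt, no

V₁: ΔP = 6, V ≈ 6.95 × 6^0.632 ≈ 21.57 kt.
V₂: ΔP = 21, V ≈ 6.95 × 21^0.632 ≈ 47.60 kt.
ΔV over 24 h = 26.03 kt → 24 h equivalent = 26.03 × 24/24 ≈ 26.03 kt.
26 kt < 30 kt ⇒ not rapid intensification.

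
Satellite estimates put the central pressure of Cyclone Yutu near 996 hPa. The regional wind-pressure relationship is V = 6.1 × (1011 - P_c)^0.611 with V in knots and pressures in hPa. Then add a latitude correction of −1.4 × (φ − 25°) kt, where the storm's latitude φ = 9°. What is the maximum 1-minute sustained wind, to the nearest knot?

54 kt

ΔP = 1011 − 996 = 15 hPa.
15^0.611 ≈ 5.231.
V ≈ 6.1 × 5.231 ≈ 31.9 kt.
Latitude correction: −1.4 × (9 − 25) = 22.4 kt.
Corrected V ≈ 54.3 kt → 54 kt.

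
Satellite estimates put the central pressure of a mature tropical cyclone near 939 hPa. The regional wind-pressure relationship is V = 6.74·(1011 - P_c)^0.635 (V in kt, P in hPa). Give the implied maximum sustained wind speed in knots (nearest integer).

102 kt

ΔP = 1011 − 939 = 72 hPa.
72^0.635 ≈ 15.115.
V ≈ 6.74 × 15.115 ≈ 101.9 kt.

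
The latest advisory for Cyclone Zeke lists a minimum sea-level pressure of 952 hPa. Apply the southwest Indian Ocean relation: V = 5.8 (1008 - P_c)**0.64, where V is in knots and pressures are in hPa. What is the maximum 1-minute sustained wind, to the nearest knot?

ΔP = 1008 − 952 = 56 hPa.
56^0.64 ≈ 13.147.
V ≈ 5.8 × 13.147 ≈ 76.3 kt.

76 kt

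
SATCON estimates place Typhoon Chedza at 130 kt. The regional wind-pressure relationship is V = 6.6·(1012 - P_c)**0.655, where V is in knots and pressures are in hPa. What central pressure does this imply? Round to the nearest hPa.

917 hPa

ΔP = (V / 6.6)^(1/0.655) = (130/6.6)^1.527.
130/6.6 = 19.697; 19.697^1.527 ≈ 94.66 hPa.
P_c = 1012 − 94.66 = 917.34 ≈ 917 hPa.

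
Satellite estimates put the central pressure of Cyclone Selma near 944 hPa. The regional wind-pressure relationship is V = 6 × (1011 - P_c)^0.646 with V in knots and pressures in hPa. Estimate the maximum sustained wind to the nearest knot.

91 kt

ΔP = 1011 − 944 = 67 hPa.
67^0.646 ≈ 15.123.
V ≈ 6 × 15.123 ≈ 90.7 kt.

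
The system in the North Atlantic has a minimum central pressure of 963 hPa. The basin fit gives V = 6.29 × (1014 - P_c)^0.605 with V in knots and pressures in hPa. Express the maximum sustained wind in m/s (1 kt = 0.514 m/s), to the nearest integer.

ΔP = 1014 − 963 = 51 hPa.
V ≈ 6.29 × 51^0.605 = 6.29 × 10.791 ≈ 67.878 kt.
67.878 × 0.514 ≈ 34.89 m/s → 35 m/s.

35 m/s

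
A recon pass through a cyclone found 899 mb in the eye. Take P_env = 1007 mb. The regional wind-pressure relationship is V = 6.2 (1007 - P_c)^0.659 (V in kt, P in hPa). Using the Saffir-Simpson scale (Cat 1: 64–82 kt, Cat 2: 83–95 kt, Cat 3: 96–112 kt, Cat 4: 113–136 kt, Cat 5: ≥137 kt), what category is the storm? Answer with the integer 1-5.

ΔP = 1007 − 899 = 108 mb.
V ≈ 6.2 × 108^0.659 = 6.2 × 21.88 ≈ 136 kt.
136 kt falls in the Category 4 band.

4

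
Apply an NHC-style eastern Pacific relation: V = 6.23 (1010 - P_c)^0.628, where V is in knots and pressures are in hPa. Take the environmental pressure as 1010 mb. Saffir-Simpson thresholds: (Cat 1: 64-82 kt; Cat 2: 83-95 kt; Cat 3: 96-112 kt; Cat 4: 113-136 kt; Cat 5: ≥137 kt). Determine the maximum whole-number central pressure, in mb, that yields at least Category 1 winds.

Category 1 begins at V = 64 kt.
Required ΔP = (64/6.23)^(1/0.628) = 10.273^1.592 ≈ 40.83 mb.
P_c ≤ 1010 − 40.83 = 969.17, so the highest integer P_c is 969 mb.

969 mb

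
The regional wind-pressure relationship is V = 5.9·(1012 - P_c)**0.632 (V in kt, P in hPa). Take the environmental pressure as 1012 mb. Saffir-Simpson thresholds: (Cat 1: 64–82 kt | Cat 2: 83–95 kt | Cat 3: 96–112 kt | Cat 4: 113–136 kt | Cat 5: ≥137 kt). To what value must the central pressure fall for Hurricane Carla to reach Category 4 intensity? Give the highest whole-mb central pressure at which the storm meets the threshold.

Category 4 begins at V = 113 kt.
Required ΔP = (113/5.9)^(1/0.632) = 19.153^1.582 ≈ 106.87 mb.
P_c ≤ 1012 − 106.87 = 905.13, so the highest integer P_c is 905 mb.

905 mb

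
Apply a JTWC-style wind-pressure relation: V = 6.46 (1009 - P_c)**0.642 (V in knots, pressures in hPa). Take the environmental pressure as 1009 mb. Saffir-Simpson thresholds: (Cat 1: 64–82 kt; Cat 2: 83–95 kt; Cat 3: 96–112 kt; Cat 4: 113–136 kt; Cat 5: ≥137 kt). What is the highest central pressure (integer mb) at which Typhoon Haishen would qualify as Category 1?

Category 1 begins at V = 64 kt.
Required ΔP = (64/6.46)^(1/0.642) = 9.907^1.558 ≈ 35.59 mb.
P_c ≤ 1009 − 35.59 = 973.41, so the highest integer P_c is 973 mb.

973 mb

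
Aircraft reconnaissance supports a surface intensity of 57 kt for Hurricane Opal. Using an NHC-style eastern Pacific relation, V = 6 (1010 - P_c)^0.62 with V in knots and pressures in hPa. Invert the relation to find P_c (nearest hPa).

972 hPa

ΔP = (V / 6)^(1/0.62) = (57/6)^1.613.
57/6 = 9.500; 9.500^1.613 ≈ 37.75 hPa.
P_c = 1010 − 37.75 = 972.25 ≈ 972 hPa.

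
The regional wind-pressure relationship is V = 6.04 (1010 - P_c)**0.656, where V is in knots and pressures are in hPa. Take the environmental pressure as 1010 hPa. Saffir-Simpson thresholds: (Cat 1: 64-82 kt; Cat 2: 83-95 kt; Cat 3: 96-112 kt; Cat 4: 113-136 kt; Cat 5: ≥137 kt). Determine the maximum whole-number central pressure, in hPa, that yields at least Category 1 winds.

973 hPa

Category 1 begins at V = 64 kt.
Required ΔP = (64/6.04)^(1/0.656) = 10.596^1.524 ≈ 36.54 hPa.
P_c ≤ 1010 − 36.54 = 973.46, so the highest integer P_c is 973 hPa.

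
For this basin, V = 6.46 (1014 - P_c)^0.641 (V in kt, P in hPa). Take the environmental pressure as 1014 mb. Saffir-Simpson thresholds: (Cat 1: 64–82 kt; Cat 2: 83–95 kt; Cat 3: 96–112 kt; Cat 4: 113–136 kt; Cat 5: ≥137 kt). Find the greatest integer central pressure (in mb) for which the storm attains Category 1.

978 mb

Category 1 begins at V = 64 kt.
Required ΔP = (64/6.46)^(1/0.641) = 9.907^1.560 ≈ 35.79 mb.
P_c ≤ 1014 − 35.79 = 978.21, so the highest integer P_c is 978 mb.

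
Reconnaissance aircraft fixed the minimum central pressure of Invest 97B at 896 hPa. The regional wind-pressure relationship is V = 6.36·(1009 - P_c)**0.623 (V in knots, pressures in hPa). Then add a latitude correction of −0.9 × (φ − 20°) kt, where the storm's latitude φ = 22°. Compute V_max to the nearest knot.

119 kt

ΔP = 1009 − 896 = 113 hPa.
113^0.623 ≈ 19.014.
V ≈ 6.36 × 19.014 ≈ 120.9 kt.
Latitude correction: −0.9 × (22 − 20) = -1.8 kt.
Corrected V ≈ 119.1 kt → 119 kt.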